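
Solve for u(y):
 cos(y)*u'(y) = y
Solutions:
 u(y) = C1 + Integral(y/cos(y), y)


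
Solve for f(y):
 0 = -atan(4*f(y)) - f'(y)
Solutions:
 Integral(1/atan(4*_y), (_y, f(y))) = C1 - y


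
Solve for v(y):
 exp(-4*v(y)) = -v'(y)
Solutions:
 v(y) = log(-I*(C1 - 4*y)^(1/4))
 v(y) = log(I*(C1 - 4*y)^(1/4))
 v(y) = log(-(C1 - 4*y)^(1/4))
 v(y) = log(C1 - 4*y)/4


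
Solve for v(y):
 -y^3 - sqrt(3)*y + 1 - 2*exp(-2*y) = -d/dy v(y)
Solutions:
 v(y) = C1 + y^4/4 + sqrt(3)*y^2/2 - y - exp(-2*y)


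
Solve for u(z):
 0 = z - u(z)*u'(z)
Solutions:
 u(z) = -sqrt(C1 + z^2)
 u(z) = sqrt(C1 + z^2)


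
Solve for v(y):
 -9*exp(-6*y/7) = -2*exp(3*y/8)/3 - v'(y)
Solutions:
 v(y) = C1 - 16*exp(3*y/8)/9 - 21*exp(-6*y/7)/2


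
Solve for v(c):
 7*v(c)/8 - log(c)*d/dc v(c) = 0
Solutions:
 v(c) = C1*exp(7*li(c)/8)


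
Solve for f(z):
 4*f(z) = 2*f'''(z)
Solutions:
 f(z) = C3*exp(2^(1/3)*z) + (C1*sin(2^(1/3)*sqrt(3)*z/2) + C2*cos(2^(1/3)*sqrt(3)*z/2))*exp(-2^(1/3)*z/2)


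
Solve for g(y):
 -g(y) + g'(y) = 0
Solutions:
 g(y) = C1*exp(y)


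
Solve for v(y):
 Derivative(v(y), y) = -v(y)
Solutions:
 v(y) = C1*exp(-y)


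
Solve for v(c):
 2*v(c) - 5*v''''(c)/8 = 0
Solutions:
 v(c) = C1*exp(-2*5^(3/4)*c/5) + C2*exp(2*5^(3/4)*c/5) + C3*sin(2*5^(3/4)*c/5) + C4*cos(2*5^(3/4)*c/5)


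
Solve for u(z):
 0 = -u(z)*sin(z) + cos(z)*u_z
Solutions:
 u(z) = C1/cos(z)


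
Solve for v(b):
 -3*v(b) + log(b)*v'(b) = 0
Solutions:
 v(b) = C1*exp(3*li(b))


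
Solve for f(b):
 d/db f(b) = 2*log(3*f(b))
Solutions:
 -Integral(1/(log(_y) + log(3)), (_y, f(b)))/2 = C1 - b


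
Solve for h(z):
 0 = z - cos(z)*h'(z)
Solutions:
 h(z) = C1 + Integral(z/cos(z), z)


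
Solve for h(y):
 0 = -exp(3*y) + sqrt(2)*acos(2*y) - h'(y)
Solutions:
 h(y) = C1 + sqrt(2)*(y*acos(2*y) - sqrt(1 - 4*y^2)/2) - exp(3*y)/3


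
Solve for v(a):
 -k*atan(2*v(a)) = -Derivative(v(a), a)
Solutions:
 Integral(1/atan(2*_y), (_y, v(a))) = C1 + a*k


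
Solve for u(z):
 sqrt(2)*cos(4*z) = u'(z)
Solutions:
 u(z) = C1 + sqrt(2)*sin(4*z)/4


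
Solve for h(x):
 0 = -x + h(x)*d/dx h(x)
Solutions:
 h(x) = -sqrt(C1 + x^2)
 h(x) = sqrt(C1 + x^2)


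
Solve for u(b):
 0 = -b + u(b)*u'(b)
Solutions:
 u(b) = -sqrt(C1 + b^2)
 u(b) = sqrt(C1 + b^2)


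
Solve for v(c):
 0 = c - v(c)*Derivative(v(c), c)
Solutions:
 v(c) = -sqrt(C1 + c^2)
 v(c) = sqrt(C1 + c^2)


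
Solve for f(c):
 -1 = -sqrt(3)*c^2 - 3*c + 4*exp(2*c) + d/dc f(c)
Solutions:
 f(c) = C1 + sqrt(3)*c^3/3 + 3*c^2/2 - c - 2*exp(2*c)


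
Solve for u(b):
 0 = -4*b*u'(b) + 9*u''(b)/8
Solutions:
 u(b) = C1 + C2*erfi(4*b/3)


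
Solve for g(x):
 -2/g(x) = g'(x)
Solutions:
 g(x) = -sqrt(C1 - 4*x)
 g(x) = sqrt(C1 - 4*x)


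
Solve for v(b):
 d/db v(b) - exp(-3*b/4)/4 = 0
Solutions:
 v(b) = C1 - exp(-3*b/4)/3


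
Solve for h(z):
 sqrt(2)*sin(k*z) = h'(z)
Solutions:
 h(z) = C1 - sqrt(2)*cos(k*z)/k


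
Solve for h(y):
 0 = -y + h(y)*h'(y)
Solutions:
 h(y) = -sqrt(C1 + y^2)
 h(y) = sqrt(C1 + y^2)


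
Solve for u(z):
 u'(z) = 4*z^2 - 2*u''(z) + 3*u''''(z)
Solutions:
 u(z) = C1 + C4*exp(z) + 4*z^3/3 - 8*z^2 + 32*z + (C2*sin(sqrt(3)*z/6) + C3*cos(sqrt(3)*z/6))*exp(-z/2)


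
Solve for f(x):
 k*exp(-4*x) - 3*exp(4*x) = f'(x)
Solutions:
 f(x) = C1 - k*exp(-4*x)/4 - 3*exp(4*x)/4


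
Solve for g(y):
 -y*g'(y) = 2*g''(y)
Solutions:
 g(y) = C1 + C2*erf(y/2)


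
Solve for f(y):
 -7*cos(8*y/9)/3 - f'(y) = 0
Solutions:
 f(y) = C1 - 21*sin(8*y/9)/8


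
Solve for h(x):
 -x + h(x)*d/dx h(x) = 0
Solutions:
 h(x) = -sqrt(C1 + x^2)
 h(x) = sqrt(C1 + x^2)


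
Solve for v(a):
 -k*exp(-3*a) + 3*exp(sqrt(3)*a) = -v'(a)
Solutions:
 v(a) = C1 - k*exp(-3*a)/3 - sqrt(3)*exp(sqrt(3)*a)


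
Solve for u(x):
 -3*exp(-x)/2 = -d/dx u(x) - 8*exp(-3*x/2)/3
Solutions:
 u(x) = C1 - 3*exp(-x)/2 + 16*exp(-3*x/2)/9


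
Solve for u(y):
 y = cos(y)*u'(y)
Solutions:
 u(y) = C1 + Integral(y/cos(y), y)


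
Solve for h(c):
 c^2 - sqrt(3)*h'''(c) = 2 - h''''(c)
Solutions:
 h(c) = C1 + C2*c + C3*c^2 + C4*exp(sqrt(3)*c) + sqrt(3)*c^5/180 + c^4/36 - 2*sqrt(3)*c^3/27


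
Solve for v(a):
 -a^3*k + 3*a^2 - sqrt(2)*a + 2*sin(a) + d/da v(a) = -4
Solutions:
 v(a) = C1 + a^4*k/4 - a^3 + sqrt(2)*a^2/2 - 4*a + 2*cos(a)


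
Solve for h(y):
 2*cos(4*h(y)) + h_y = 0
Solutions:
 h(y) = -asin((C1 + exp(16*y))/(C1 - exp(16*y)))/4 + pi/4
 h(y) = asin((C1 + exp(16*y))/(C1 - exp(16*y)))/4


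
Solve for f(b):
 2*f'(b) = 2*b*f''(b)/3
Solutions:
 f(b) = C1 + C2*b^4


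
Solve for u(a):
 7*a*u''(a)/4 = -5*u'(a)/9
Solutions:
 u(a) = C1 + C2*a^(43/63)


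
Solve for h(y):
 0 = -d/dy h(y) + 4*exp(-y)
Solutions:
 h(y) = C1 - 4*exp(-y)


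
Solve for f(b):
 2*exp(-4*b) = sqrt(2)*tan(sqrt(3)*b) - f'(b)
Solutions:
 f(b) = C1 + sqrt(6)*log(tan(sqrt(3)*b)^2 + 1)/6 + exp(-4*b)/2


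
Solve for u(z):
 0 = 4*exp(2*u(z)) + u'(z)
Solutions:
 u(z) = log(-sqrt(-1/(C1 - 4*z))) - log(2)/2
 u(z) = log(-1/(C1 - 4*z))/2 - log(2)/2


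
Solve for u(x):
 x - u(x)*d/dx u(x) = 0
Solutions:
 u(x) = -sqrt(C1 + x^2)
 u(x) = sqrt(C1 + x^2)


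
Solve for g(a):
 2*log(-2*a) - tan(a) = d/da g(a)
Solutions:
 g(a) = C1 + 2*a*log(-a) - 2*a + 2*a*log(2) + log(cos(a))


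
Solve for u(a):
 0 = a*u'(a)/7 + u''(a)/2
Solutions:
 u(a) = C1 + C2*erf(sqrt(7)*a/7)


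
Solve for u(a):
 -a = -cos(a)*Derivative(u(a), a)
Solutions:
 u(a) = C1 + Integral(a/cos(a), a)


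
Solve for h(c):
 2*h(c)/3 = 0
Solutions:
 h(c) = 0


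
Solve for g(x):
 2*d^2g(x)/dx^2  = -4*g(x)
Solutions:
 g(x) = C1*sin(sqrt(2)*x) + C2*cos(sqrt(2)*x)


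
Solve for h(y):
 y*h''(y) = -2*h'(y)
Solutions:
 h(y) = C1 + C2/y


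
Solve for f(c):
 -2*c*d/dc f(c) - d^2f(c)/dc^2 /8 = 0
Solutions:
 f(c) = C1 + C2*erf(2*sqrt(2)*c)


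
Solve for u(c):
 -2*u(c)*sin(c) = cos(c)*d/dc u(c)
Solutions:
 u(c) = C1*cos(c)^2


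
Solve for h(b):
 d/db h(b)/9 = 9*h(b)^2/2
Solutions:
 h(b) = -2/(C1 + 81*b)


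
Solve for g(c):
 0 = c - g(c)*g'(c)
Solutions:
 g(c) = -sqrt(C1 + c^2)
 g(c) = sqrt(C1 + c^2)


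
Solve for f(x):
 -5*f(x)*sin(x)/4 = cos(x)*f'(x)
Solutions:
 f(x) = C1*cos(x)^(5/4)


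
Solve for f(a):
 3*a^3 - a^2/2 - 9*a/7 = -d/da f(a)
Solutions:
 f(a) = C1 - 3*a^4/4 + a^3/6 + 9*a^2/14


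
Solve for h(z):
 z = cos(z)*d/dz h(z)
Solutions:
 h(z) = C1 + Integral(z/cos(z), z)


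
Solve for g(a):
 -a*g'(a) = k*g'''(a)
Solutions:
 g(a) = C1 + Integral(C2*airyai(a*(-1/k)^(1/3)) + C3*airybi(a*(-1/k)^(1/3)), a)


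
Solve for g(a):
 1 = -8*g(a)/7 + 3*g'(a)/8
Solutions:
 g(a) = C1*exp(64*a/21) - 7/8


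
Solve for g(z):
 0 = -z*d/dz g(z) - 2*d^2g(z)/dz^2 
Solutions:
 g(z) = C1 + C2*erf(z/2)


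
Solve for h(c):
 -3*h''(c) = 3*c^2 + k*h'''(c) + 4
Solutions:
 h(c) = C1 + C2*c + C3*exp(-3*c/k) - c^4/12 + c^3*k/9 + c^2*(-k^2 - 6)/9


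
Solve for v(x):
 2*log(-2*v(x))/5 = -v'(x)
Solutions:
 5*Integral(1/(log(-_y) + log(2)), (_y, v(x)))/2 = C1 - x


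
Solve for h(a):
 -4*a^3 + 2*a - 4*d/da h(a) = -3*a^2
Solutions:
 h(a) = C1 - a^4/4 + a^3/4 + a^2/4


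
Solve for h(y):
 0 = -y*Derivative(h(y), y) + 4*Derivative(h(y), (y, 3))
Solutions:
 h(y) = C1 + Integral(C2*airyai(2^(1/3)*y/2) + C3*airybi(2^(1/3)*y/2), y)


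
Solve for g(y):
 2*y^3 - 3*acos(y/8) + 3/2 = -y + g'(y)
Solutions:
 g(y) = C1 + y^4/2 + y^2/2 - 3*y*acos(y/8) + 3*y/2 + 3*sqrt(64 - y^2)


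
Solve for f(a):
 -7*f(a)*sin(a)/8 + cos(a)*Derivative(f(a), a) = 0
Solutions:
 f(a) = C1/cos(a)^(7/8)


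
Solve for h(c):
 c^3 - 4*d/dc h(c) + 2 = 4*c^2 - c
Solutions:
 h(c) = C1 + c^4/16 - c^3/3 + c^2/8 + c/2


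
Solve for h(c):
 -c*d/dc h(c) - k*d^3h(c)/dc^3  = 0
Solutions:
 h(c) = C1 + Integral(C2*airyai(c*(-1/k)^(1/3)) + C3*airybi(c*(-1/k)^(1/3)), c)


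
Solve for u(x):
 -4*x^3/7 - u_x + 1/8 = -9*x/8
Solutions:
 u(x) = C1 - x^4/7 + 9*x^2/16 + x/8


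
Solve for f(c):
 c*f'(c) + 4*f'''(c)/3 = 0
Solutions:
 f(c) = C1 + Integral(C2*airyai(-6^(1/3)*c/2) + C3*airybi(-6^(1/3)*c/2), c)


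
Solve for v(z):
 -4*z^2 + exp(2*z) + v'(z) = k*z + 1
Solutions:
 v(z) = C1 + k*z^2/2 + 4*z^3/3 + z - exp(2*z)/2


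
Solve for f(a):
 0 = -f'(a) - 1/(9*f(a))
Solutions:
 f(a) = -sqrt(C1 - 2*a)/3
 f(a) = sqrt(C1 - 2*a)/3


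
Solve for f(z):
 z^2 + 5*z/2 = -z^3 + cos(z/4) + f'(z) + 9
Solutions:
 f(z) = C1 + z^4/4 + z^3/3 + 5*z^2/4 - 9*z - 4*sin(z/4)


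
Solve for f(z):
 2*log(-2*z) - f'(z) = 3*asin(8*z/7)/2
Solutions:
 f(z) = C1 + 2*z*log(-z) - 3*z*asin(8*z/7)/2 - 2*z + 2*z*log(2) - 3*sqrt(49 - 64*z^2)/16


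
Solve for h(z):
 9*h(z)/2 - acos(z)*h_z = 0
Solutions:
 h(z) = C1*exp(9*Integral(1/acos(z), z)/2)


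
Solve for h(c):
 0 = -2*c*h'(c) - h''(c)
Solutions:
 h(c) = C1 + C2*erf(c)


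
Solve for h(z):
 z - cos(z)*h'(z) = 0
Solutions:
 h(z) = C1 + Integral(z/cos(z), z)


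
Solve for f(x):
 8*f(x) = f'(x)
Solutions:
 f(x) = C1*exp(8*x)


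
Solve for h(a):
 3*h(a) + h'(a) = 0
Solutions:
 h(a) = C1*exp(-3*a)


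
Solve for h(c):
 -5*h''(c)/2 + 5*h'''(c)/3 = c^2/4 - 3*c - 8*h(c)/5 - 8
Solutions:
 h(c) = C1*exp(c*(5*5^(2/3)/(8*sqrt(69) + 71)^(1/3) + 5^(1/3)*(8*sqrt(69) + 71)^(1/3) + 10)/20)*sin(sqrt(3)*5^(1/3)*c*(-(8*sqrt(69) + 71)^(1/3) + 5*5^(1/3)/(8*sqrt(69) + 71)^(1/3))/20) + C2*exp(c*(5*5^(2/3)/(8*sqrt(69) + 71)^(1/3) + 5^(1/3)*(8*sqrt(69) + 71)^(1/3) + 10)/20)*cos(sqrt(3)*5^(1/3)*c*(-(8*sqrt(69) + 71)^(1/3) + 5*5^(1/3)/(8*sqrt(69) + 71)^(1/3))/20) + C3*exp(c*(-5^(1/3)*(8*sqrt(69) + 71)^(1/3) - 5*5^(2/3)/(8*sqrt(69) + 71)^(1/3) + 5)/10) + 5*c^2/32 - 15*c/8 - 1155/256


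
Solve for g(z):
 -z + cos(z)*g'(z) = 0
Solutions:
 g(z) = C1 + Integral(z/cos(z), z)


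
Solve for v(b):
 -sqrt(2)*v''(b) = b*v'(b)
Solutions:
 v(b) = C1 + C2*erf(2^(1/4)*b/2)


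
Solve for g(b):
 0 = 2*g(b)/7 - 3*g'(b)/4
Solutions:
 g(b) = C1*exp(8*b/21)


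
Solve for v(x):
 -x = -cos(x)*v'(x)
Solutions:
 v(x) = C1 + Integral(x/cos(x), x)


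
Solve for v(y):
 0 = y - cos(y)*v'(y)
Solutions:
 v(y) = C1 + Integral(y/cos(y), y)


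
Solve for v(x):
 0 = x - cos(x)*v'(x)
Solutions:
 v(x) = C1 + Integral(x/cos(x), x)


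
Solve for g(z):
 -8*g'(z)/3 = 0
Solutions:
 g(z) = C1


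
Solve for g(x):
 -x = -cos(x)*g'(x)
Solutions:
 g(x) = C1 + Integral(x/cos(x), x)


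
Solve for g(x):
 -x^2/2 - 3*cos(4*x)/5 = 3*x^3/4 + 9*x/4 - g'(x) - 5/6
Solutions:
 g(x) = C1 + 3*x^4/16 + x^3/6 + 9*x^2/8 - 5*x/6 + 3*sin(4*x)/20


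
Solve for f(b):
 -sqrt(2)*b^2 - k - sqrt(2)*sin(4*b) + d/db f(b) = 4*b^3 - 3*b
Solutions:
 f(b) = C1 + b^4 + sqrt(2)*b^3/3 - 3*b^2/2 + b*k - sqrt(2)*cos(4*b)/4


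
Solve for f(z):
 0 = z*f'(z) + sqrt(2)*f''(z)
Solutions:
 f(z) = C1 + C2*erf(2^(1/4)*z/2)


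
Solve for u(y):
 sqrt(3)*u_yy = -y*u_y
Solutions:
 u(y) = C1 + C2*erf(sqrt(2)*3^(3/4)*y/6)


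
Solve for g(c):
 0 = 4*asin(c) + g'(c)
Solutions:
 g(c) = C1 - 4*c*asin(c) - 4*sqrt(1 - c^2)


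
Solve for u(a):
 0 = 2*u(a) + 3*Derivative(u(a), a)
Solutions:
 u(a) = C1*exp(-2*a/3)


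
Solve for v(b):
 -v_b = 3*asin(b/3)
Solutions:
 v(b) = C1 - 3*b*asin(b/3) - 3*sqrt(9 - b^2)


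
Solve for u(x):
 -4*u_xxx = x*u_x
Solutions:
 u(x) = C1 + Integral(C2*airyai(-2^(1/3)*x/2) + C3*airybi(-2^(1/3)*x/2), x)


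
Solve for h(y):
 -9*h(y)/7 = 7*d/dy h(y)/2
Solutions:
 h(y) = C1*exp(-18*y/49)


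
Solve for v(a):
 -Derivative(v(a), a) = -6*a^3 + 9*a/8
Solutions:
 v(a) = C1 + 3*a^4/2 - 9*a^2/16


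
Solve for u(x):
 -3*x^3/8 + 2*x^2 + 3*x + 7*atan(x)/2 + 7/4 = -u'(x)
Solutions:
 u(x) = C1 + 3*x^4/32 - 2*x^3/3 - 3*x^2/2 - 7*x*atan(x)/2 - 7*x/4 + 7*log(x^2 + 1)/4


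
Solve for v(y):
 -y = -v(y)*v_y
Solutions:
 v(y) = -sqrt(C1 + y^2)
 v(y) = sqrt(C1 + y^2)


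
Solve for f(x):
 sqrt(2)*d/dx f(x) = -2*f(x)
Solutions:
 f(x) = C1*exp(-sqrt(2)*x)


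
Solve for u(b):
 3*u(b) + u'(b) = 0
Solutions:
 u(b) = C1*exp(-3*b)


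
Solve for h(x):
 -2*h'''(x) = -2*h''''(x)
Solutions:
 h(x) = C1 + C2*x + C3*x^2 + C4*exp(x)


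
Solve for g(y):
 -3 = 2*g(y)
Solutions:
 g(y) = -3/2


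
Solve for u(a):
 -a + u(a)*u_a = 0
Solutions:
 u(a) = -sqrt(C1 + a^2)
 u(a) = sqrt(C1 + a^2)


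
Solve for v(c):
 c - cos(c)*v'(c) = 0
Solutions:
 v(c) = C1 + Integral(c/cos(c), c)


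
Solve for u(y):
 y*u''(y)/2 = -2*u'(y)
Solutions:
 u(y) = C1 + C2/y^3


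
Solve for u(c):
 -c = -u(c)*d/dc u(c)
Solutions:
 u(c) = -sqrt(C1 + c^2)
 u(c) = sqrt(C1 + c^2)


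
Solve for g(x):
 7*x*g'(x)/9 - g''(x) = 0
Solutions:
 g(x) = C1 + C2*erfi(sqrt(14)*x/6)


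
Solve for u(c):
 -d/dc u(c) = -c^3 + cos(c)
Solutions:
 u(c) = C1 + c^4/4 - sin(c)


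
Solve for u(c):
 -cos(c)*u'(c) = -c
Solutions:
 u(c) = C1 + Integral(c/cos(c), c)


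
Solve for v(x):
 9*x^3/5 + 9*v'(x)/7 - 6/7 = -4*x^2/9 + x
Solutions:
 v(x) = C1 - 7*x^4/20 - 28*x^3/243 + 7*x^2/18 + 2*x/3


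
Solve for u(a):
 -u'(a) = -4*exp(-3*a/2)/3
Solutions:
 u(a) = C1 - 8*exp(-3*a/2)/9


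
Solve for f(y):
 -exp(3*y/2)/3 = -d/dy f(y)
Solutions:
 f(y) = C1 + 2*exp(3*y/2)/9


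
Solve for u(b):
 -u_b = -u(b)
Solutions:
 u(b) = C1*exp(b)


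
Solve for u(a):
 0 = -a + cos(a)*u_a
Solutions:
 u(a) = C1 + Integral(a/cos(a), a)


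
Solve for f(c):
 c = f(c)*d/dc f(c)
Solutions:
 f(c) = -sqrt(C1 + c^2)
 f(c) = sqrt(C1 + c^2)


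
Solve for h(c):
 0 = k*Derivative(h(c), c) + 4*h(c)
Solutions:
 h(c) = C1*exp(-4*c/k)


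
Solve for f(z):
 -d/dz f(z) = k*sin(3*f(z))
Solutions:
 f(z) = -acos((-C1 - exp(6*k*z))/(C1 - exp(6*k*z)))/3 + 2*pi/3
 f(z) = acos((-C1 - exp(6*k*z))/(C1 - exp(6*k*z)))/3


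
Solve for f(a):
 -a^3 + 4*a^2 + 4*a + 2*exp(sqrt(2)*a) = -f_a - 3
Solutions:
 f(a) = C1 + a^4/4 - 4*a^3/3 - 2*a^2 - 3*a - sqrt(2)*exp(sqrt(2)*a)


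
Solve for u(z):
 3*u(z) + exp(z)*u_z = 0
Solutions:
 u(z) = C1*exp(3*exp(-z))


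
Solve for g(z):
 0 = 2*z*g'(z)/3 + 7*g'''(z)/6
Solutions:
 g(z) = C1 + Integral(C2*airyai(-14^(2/3)*z/7) + C3*airybi(-14^(2/3)*z/7), z)


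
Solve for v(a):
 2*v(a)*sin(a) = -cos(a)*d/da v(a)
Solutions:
 v(a) = C1*cos(a)^2


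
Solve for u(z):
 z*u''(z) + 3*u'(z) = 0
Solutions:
 u(z) = C1 + C2/z^2


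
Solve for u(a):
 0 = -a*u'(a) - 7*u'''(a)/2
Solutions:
 u(a) = C1 + Integral(C2*airyai(-2^(1/3)*7^(2/3)*a/7) + C3*airybi(-2^(1/3)*7^(2/3)*a/7), a)


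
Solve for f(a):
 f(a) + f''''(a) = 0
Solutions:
 f(a) = (C1*sin(sqrt(2)*a/2) + C2*cos(sqrt(2)*a/2))*exp(-sqrt(2)*a/2) + (C3*sin(sqrt(2)*a/2) + C4*cos(sqrt(2)*a/2))*exp(sqrt(2)*a/2)


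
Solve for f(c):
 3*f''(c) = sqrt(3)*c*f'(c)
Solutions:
 f(c) = C1 + C2*erfi(sqrt(2)*3^(3/4)*c/6)


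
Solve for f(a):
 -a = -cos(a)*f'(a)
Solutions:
 f(a) = C1 + Integral(a/cos(a), a)


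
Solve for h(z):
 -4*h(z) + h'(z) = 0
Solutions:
 h(z) = C1*exp(4*z)


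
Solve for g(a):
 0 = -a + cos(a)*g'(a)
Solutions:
 g(a) = C1 + Integral(a/cos(a), a)


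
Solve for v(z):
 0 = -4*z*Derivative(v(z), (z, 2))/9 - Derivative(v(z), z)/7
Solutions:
 v(z) = C1 + C2*z^(19/28)


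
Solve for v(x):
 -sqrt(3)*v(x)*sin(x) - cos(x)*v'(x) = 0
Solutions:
 v(x) = C1*cos(x)^(sqrt(3))


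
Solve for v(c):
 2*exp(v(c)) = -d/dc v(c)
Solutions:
 v(c) = log(1/(C1 + 2*c))


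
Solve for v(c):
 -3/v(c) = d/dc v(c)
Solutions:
 v(c) = -sqrt(C1 - 6*c)
 v(c) = sqrt(C1 - 6*c)


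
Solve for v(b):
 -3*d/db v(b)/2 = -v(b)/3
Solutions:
 v(b) = C1*exp(2*b/9)


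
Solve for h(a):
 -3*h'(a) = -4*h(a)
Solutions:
 h(a) = C1*exp(4*a/3)


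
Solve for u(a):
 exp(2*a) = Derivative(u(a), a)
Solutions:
 u(a) = C1 + exp(2*a)/2


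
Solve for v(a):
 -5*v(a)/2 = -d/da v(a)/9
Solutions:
 v(a) = C1*exp(45*a/2)


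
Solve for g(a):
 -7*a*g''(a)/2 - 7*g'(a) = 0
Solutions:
 g(a) = C1 + C2/a


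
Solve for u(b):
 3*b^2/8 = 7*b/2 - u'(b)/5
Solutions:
 u(b) = C1 - 5*b^3/8 + 35*b^2/4


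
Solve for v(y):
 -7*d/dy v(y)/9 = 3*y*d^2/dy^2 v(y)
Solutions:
 v(y) = C1 + C2*y^(20/27)


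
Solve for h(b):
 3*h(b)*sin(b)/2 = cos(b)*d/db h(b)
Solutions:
 h(b) = C1/cos(b)^(3/2)


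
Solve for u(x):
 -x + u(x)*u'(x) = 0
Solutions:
 u(x) = -sqrt(C1 + x^2)
 u(x) = sqrt(C1 + x^2)


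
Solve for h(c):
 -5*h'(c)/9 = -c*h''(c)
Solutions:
 h(c) = C1 + C2*c^(14/9)


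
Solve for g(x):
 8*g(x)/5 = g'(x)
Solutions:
 g(x) = C1*exp(8*x/5)


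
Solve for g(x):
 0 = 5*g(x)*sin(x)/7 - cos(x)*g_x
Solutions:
 g(x) = C1/cos(x)^(5/7)


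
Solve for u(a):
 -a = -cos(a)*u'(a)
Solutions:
 u(a) = C1 + Integral(a/cos(a), a)


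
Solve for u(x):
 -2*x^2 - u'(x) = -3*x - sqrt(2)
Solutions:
 u(x) = C1 - 2*x^3/3 + 3*x^2/2 + sqrt(2)*x


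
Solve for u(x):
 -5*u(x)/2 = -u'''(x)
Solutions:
 u(x) = C3*exp(2^(2/3)*5^(1/3)*x/2) + (C1*sin(2^(2/3)*sqrt(3)*5^(1/3)*x/4) + C2*cos(2^(2/3)*sqrt(3)*5^(1/3)*x/4))*exp(-2^(2/3)*5^(1/3)*x/4)


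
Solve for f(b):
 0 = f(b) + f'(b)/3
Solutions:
 f(b) = C1*exp(-3*b)


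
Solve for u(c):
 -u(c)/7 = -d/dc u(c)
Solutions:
 u(c) = C1*exp(c/7)


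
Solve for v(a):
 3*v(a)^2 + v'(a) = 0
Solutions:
 v(a) = 1/(C1 + 3*a)


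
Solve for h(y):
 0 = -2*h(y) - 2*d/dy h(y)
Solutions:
 h(y) = C1*exp(-y)


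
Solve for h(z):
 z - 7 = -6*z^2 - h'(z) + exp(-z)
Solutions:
 h(z) = C1 - 2*z^3 - z^2/2 + 7*z - exp(-z)


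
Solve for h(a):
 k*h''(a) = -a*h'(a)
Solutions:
 h(a) = C1 + C2*sqrt(k)*erf(sqrt(2)*a*sqrt(1/k)/2)


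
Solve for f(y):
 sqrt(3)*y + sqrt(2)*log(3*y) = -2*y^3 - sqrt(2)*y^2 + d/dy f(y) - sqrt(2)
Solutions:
 f(y) = C1 + y^4/2 + sqrt(2)*y^3/3 + sqrt(3)*y^2/2 + sqrt(2)*y*log(y) + sqrt(2)*y*log(3)


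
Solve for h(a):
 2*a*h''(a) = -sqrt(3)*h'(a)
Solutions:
 h(a) = C1 + C2*a^(1 - sqrt(3)/2)


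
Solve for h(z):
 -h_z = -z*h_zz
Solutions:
 h(z) = C1 + C2*z^2


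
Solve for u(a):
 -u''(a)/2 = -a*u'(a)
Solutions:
 u(a) = C1 + C2*erfi(a)


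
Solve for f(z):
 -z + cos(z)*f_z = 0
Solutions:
 f(z) = C1 + Integral(z/cos(z), z)


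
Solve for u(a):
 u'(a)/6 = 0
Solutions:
 u(a) = C1


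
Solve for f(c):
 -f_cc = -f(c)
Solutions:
 f(c) = C1*exp(-c) + C2*exp(c)


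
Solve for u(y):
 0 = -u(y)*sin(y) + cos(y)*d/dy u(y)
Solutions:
 u(y) = C1/cos(y)


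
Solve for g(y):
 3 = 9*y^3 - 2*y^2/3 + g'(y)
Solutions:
 g(y) = C1 - 9*y^4/4 + 2*y^3/9 + 3*y


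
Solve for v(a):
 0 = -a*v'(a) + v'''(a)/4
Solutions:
 v(a) = C1 + Integral(C2*airyai(2^(2/3)*a) + C3*airybi(2^(2/3)*a), a)


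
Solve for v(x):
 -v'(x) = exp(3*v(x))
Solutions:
 v(x) = log((-3^(2/3) - 3*3^(1/6)*I)*(1/(C1 + x))^(1/3)/6)
 v(x) = log((-3^(2/3) + 3*3^(1/6)*I)*(1/(C1 + x))^(1/3)/6)
 v(x) = log(1/(C1 + 3*x))/3


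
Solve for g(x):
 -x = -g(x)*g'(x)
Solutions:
 g(x) = -sqrt(C1 + x^2)
 g(x) = sqrt(C1 + x^2)


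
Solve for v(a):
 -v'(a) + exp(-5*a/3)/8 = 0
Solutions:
 v(a) = C1 - 3*exp(-5*a/3)/40


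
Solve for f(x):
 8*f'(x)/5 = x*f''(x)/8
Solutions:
 f(x) = C1 + C2*x^(69/5)


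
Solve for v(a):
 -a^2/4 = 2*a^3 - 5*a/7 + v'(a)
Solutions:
 v(a) = C1 - a^4/2 - a^3/12 + 5*a^2/14


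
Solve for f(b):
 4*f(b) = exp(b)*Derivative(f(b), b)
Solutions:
 f(b) = C1*exp(-4*exp(-b))


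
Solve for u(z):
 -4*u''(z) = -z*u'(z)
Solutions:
 u(z) = C1 + C2*erfi(sqrt(2)*z/4)


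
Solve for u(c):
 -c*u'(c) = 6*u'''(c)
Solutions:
 u(c) = C1 + Integral(C2*airyai(-6^(2/3)*c/6) + C3*airybi(-6^(2/3)*c/6), c)


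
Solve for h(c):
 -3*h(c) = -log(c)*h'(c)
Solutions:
 h(c) = C1*exp(3*li(c))


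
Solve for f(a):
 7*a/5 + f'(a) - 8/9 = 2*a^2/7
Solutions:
 f(a) = C1 + 2*a^3/21 - 7*a^2/10 + 8*a/9


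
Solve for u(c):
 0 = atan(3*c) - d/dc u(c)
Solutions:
 u(c) = C1 + c*atan(3*c) - log(9*c^2 + 1)/6


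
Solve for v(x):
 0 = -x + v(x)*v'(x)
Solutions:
 v(x) = -sqrt(C1 + x^2)
 v(x) = sqrt(C1 + x^2)


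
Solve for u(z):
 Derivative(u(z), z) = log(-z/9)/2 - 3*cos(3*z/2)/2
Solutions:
 u(z) = C1 + z*log(-z)/2 - z*log(3) - z/2 - sin(3*z/2)


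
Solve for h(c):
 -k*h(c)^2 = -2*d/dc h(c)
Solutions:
 h(c) = -2/(C1 + c*k)


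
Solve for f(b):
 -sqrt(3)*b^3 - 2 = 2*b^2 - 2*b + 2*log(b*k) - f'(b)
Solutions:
 f(b) = C1 + sqrt(3)*b^4/4 + 2*b^3/3 - b^2 + 2*b*log(b*k)


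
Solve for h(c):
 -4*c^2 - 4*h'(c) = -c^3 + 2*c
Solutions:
 h(c) = C1 + c^4/16 - c^3/3 - c^2/4


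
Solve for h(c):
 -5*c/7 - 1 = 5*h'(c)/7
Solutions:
 h(c) = C1 - c^2/2 - 7*c/5


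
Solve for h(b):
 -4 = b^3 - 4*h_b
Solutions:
 h(b) = C1 + b^4/16 + b


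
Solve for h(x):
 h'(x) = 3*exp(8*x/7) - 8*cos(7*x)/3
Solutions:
 h(x) = C1 + 21*exp(8*x/7)/8 - 8*sin(7*x)/21


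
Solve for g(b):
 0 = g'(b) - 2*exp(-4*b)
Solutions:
 g(b) = C1 - exp(-4*b)/2


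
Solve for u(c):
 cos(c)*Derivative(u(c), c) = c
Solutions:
 u(c) = C1 + Integral(c/cos(c), c)


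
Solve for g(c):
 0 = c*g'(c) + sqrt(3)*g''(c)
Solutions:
 g(c) = C1 + C2*erf(sqrt(2)*3^(3/4)*c/6)


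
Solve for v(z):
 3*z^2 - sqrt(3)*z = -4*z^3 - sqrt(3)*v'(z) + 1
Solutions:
 v(z) = C1 - sqrt(3)*z^4/3 - sqrt(3)*z^3/3 + z^2/2 + sqrt(3)*z/3


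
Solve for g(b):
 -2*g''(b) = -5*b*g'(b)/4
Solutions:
 g(b) = C1 + C2*erfi(sqrt(5)*b/4)


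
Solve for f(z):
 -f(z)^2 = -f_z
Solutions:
 f(z) = -1/(C1 + z)


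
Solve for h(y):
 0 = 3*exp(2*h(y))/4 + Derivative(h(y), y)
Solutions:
 h(y) = log(-1/(C1 - 3*y))/2 + log(2)/2
 h(y) = log(-sqrt(1/(C1 + 3*y))) + log(2)/2


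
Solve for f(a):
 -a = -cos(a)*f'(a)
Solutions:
 f(a) = C1 + Integral(a/cos(a), a)


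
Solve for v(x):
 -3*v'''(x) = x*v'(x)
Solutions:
 v(x) = C1 + Integral(C2*airyai(-3^(2/3)*x/3) + C3*airybi(-3^(2/3)*x/3), x)


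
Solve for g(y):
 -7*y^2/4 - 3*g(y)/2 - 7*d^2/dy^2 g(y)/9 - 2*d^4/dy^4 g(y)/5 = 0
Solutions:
 g(y) = -7*y^2/6 + (C1*sin(15^(1/4)*sqrt(2)*y*cos(atan(sqrt(3635)/35)/2)/2) + C2*cos(15^(1/4)*sqrt(2)*y*cos(atan(sqrt(3635)/35)/2)/2))*exp(-15^(1/4)*sqrt(2)*y*sin(atan(sqrt(3635)/35)/2)/2) + (C3*sin(15^(1/4)*sqrt(2)*y*cos(atan(sqrt(3635)/35)/2)/2) + C4*cos(15^(1/4)*sqrt(2)*y*cos(atan(sqrt(3635)/35)/2)/2))*exp(15^(1/4)*sqrt(2)*y*sin(atan(sqrt(3635)/35)/2)/2) + 98/81


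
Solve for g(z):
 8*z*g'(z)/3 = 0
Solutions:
 g(z) = C1


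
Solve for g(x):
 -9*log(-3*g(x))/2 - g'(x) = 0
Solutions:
 2*Integral(1/(log(-_y) + log(3)), (_y, g(x)))/9 = C1 - x


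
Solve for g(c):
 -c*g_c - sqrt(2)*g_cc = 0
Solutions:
 g(c) = C1 + C2*erf(2^(1/4)*c/2)


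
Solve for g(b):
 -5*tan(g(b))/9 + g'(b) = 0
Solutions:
 g(b) = pi - asin(C1*exp(5*b/9))
 g(b) = asin(C1*exp(5*b/9))


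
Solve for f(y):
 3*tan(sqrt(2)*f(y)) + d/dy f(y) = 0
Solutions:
 f(y) = sqrt(2)*(pi - asin(C1*exp(-3*sqrt(2)*y)))/2
 f(y) = sqrt(2)*asin(C1*exp(-3*sqrt(2)*y))/2


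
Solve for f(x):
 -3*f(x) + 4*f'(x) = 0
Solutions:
 f(x) = C1*exp(3*x/4)


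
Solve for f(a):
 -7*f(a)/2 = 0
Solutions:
 f(a) = 0


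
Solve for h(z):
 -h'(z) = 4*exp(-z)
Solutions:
 h(z) = C1 + 4*exp(-z)


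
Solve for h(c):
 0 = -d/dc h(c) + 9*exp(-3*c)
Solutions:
 h(c) = C1 - 3*exp(-3*c)


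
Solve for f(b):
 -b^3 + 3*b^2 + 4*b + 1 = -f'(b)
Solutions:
 f(b) = C1 + b^4/4 - b^3 - 2*b^2 - b


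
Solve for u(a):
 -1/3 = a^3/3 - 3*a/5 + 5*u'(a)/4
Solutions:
 u(a) = C1 - a^4/15 + 6*a^2/25 - 4*a/15


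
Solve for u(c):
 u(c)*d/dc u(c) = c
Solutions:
 u(c) = -sqrt(C1 + c^2)
 u(c) = sqrt(C1 + c^2)


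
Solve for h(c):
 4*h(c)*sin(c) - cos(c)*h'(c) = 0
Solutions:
 h(c) = C1/cos(c)^4


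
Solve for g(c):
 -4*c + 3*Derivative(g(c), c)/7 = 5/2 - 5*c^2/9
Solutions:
 g(c) = C1 - 35*c^3/81 + 14*c^2/3 + 35*c/6


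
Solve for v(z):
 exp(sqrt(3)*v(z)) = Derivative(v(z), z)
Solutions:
 v(z) = sqrt(3)*(2*log(-1/(C1 + z)) - log(3))/6


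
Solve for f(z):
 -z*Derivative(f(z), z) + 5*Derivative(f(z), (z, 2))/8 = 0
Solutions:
 f(z) = C1 + C2*erfi(2*sqrt(5)*z/5)


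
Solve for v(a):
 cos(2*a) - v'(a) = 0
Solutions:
 v(a) = C1 + sin(2*a)/2


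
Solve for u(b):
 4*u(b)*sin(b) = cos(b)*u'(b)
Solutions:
 u(b) = C1/cos(b)^4


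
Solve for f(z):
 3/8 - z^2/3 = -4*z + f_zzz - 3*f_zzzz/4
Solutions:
 f(z) = C1 + C2*z + C3*z^2 + C4*exp(4*z/3) - z^5/180 + 7*z^4/48 + z^3/2


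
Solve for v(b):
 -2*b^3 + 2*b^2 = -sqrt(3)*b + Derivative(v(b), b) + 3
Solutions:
 v(b) = C1 - b^4/2 + 2*b^3/3 + sqrt(3)*b^2/2 - 3*b


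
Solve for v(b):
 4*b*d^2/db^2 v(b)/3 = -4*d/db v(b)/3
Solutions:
 v(b) = C1 + C2*log(b)


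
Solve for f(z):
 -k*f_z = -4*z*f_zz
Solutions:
 f(z) = C1 + z^(re(k)/4 + 1)*(C2*sin(log(z)*Abs(im(k))/4) + C3*cos(log(z)*im(k)/4))


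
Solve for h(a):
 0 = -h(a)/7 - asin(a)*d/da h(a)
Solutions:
 h(a) = C1*exp(-Integral(1/asin(a), a)/7)


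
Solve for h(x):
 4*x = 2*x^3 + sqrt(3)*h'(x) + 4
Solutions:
 h(x) = C1 - sqrt(3)*x^4/6 + 2*sqrt(3)*x^2/3 - 4*sqrt(3)*x/3


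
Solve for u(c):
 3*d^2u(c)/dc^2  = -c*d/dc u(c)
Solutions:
 u(c) = C1 + C2*erf(sqrt(6)*c/6)


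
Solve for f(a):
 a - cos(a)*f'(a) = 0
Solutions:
 f(a) = C1 + Integral(a/cos(a), a)


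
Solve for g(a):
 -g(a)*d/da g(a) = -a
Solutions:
 g(a) = -sqrt(C1 + a^2)
 g(a) = sqrt(C1 + a^2)


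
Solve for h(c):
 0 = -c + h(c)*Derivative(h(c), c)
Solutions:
 h(c) = -sqrt(C1 + c^2)
 h(c) = sqrt(C1 + c^2)


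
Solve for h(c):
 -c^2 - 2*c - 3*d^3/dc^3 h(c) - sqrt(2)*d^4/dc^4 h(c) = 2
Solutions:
 h(c) = C1 + C2*c + C3*c^2 + C4*exp(-3*sqrt(2)*c/2) - c^5/180 + c^4*(-3 + sqrt(2))/108 + c^3*(-11 + 3*sqrt(2))/81


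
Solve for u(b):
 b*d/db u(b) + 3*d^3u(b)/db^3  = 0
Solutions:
 u(b) = C1 + Integral(C2*airyai(-3^(2/3)*b/3) + C3*airybi(-3^(2/3)*b/3), b)


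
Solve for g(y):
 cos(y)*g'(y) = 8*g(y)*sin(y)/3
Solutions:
 g(y) = C1/cos(y)^(8/3)


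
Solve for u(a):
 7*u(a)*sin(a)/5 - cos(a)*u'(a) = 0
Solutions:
 u(a) = C1/cos(a)^(7/5)


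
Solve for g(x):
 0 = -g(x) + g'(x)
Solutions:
 g(x) = C1*exp(x)


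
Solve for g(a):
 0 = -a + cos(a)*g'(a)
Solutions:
 g(a) = C1 + Integral(a/cos(a), a)


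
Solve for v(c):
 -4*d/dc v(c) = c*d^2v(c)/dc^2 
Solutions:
 v(c) = C1 + C2/c^3


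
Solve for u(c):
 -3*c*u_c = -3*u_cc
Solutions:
 u(c) = C1 + C2*erfi(sqrt(2)*c/2)


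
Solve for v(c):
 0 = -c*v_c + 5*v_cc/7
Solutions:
 v(c) = C1 + C2*erfi(sqrt(70)*c/10)


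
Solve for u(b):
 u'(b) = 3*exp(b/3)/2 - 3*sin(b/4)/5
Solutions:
 u(b) = C1 + 9*exp(b/3)/2 + 12*cos(b/4)/5


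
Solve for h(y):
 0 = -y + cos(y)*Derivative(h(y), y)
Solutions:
 h(y) = C1 + Integral(y/cos(y), y)


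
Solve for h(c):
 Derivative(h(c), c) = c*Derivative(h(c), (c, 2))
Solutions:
 h(c) = C1 + C2*c^2


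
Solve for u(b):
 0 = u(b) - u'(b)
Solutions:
 u(b) = C1*exp(b)


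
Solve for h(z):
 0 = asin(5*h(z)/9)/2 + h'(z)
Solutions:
 Integral(1/asin(5*_y/9), (_y, h(z))) = C1 - z/2


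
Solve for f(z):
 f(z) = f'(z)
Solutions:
 f(z) = C1*exp(z)


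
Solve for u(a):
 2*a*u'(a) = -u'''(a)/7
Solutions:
 u(a) = C1 + Integral(C2*airyai(-14^(1/3)*a) + C3*airybi(-14^(1/3)*a), a)


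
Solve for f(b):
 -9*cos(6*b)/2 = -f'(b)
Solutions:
 f(b) = C1 + 3*sin(6*b)/4


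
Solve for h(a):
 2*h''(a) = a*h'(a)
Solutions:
 h(a) = C1 + C2*erfi(a/2)


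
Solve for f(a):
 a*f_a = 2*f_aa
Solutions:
 f(a) = C1 + C2*erfi(a/2)


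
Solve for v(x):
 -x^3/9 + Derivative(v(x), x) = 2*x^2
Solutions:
 v(x) = C1 + x^4/36 + 2*x^3/3


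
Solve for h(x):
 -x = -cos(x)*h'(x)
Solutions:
 h(x) = C1 + Integral(x/cos(x), x)


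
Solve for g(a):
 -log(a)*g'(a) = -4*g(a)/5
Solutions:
 g(a) = C1*exp(4*li(a)/5)


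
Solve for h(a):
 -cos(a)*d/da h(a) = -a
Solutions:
 h(a) = C1 + Integral(a/cos(a), a)


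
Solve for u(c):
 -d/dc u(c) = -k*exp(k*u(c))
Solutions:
 u(c) = Piecewise((log(-1/(C1*k + c*k^2))/k, Ne(k, 0)), (nan, True))
 u(c) = Piecewise((C1 + c*k, Eq(k, 0)), (nan, True))


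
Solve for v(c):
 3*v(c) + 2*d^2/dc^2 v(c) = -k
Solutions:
 v(c) = C1*sin(sqrt(6)*c/2) + C2*cos(sqrt(6)*c/2) - k/3


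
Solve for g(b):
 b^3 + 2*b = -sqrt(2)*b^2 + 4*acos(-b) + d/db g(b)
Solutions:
 g(b) = C1 + b^4/4 + sqrt(2)*b^3/3 + b^2 - 4*b*acos(-b) - 4*sqrt(1 - b^2)


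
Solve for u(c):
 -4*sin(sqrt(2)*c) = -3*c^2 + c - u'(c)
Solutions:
 u(c) = C1 - c^3 + c^2/2 - 2*sqrt(2)*cos(sqrt(2)*c)


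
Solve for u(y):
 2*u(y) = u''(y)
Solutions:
 u(y) = C1*exp(-sqrt(2)*y) + C2*exp(sqrt(2)*y)


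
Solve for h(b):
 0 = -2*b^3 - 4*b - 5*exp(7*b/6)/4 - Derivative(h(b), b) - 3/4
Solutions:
 h(b) = C1 - b^4/2 - 2*b^2 - 3*b/4 - 15*exp(7*b/6)/14


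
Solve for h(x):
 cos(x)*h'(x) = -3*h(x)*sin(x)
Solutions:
 h(x) = C1*cos(x)^3


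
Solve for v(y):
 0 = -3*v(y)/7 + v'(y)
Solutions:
 v(y) = C1*exp(3*y/7)


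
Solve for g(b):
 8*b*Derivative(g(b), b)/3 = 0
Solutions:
 g(b) = C1


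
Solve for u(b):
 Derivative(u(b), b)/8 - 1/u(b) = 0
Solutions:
 u(b) = -sqrt(C1 + 16*b)
 u(b) = sqrt(C1 + 16*b)


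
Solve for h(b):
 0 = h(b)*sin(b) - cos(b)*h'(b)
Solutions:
 h(b) = C1/cos(b)


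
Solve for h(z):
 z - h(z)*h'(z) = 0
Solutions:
 h(z) = -sqrt(C1 + z^2)
 h(z) = sqrt(C1 + z^2)


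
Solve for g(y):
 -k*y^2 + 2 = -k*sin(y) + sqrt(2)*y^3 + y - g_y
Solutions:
 g(y) = C1 + k*y^3/3 + k*cos(y) + sqrt(2)*y^4/4 + y^2/2 - 2*y


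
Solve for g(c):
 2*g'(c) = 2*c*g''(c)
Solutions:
 g(c) = C1 + C2*c^2


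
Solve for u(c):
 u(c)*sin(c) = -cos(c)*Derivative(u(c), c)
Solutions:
 u(c) = C1*cos(c)


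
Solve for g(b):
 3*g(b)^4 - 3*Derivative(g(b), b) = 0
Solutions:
 g(b) = (-1/(C1 + 3*b))^(1/3)
 g(b) = (-1/(C1 + b))^(1/3)*(-3^(2/3) - 3*3^(1/6)*I)/6
 g(b) = (-1/(C1 + b))^(1/3)*(-3^(2/3) + 3*3^(1/6)*I)/6


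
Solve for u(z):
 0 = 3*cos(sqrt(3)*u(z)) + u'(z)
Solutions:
 u(z) = sqrt(3)*(pi - asin((exp(2*sqrt(3)*C1) + exp(6*sqrt(3)*z))/(exp(2*sqrt(3)*C1) - exp(6*sqrt(3)*z))))/3
 u(z) = sqrt(3)*asin((exp(2*sqrt(3)*C1) + exp(6*sqrt(3)*z))/(exp(2*sqrt(3)*C1) - exp(6*sqrt(3)*z)))/3


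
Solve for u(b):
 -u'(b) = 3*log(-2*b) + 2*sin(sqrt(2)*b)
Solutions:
 u(b) = C1 - 3*b*log(-b) - 3*b*log(2) + 3*b + sqrt(2)*cos(sqrt(2)*b)


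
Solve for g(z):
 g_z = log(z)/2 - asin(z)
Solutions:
 g(z) = C1 + z*log(z)/2 - z*asin(z) - z/2 - sqrt(1 - z^2)


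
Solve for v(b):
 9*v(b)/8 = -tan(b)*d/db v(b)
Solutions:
 v(b) = C1/sin(b)^(9/8)


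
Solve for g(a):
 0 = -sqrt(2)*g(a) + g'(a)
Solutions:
 g(a) = C1*exp(sqrt(2)*a)


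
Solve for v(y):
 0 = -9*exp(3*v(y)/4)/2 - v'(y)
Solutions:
 v(y) = 4*log((-3^(2/3)/3 - 3^(1/6)*I)*(1/(C1 + 9*y))^(1/3))
 v(y) = 4*log((-3^(2/3)/3 + 3^(1/6)*I)*(1/(C1 + 9*y))^(1/3))
 v(y) = 4*log(1/(C1 + 27*y))/3 + 4*log(2)


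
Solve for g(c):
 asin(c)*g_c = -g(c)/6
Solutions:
 g(c) = C1*exp(-Integral(1/asin(c), c)/6)


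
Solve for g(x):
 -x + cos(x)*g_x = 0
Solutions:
 g(x) = C1 + Integral(x/cos(x), x)


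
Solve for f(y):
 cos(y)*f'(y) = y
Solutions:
 f(y) = C1 + Integral(y/cos(y), y)


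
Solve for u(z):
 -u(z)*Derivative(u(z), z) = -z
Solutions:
 u(z) = -sqrt(C1 + z^2)
 u(z) = sqrt(C1 + z^2)


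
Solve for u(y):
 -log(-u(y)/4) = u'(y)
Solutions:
 Integral(1/(log(-_y) - 2*log(2)), (_y, u(y))) = C1 - y


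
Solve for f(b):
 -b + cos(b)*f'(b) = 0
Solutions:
 f(b) = C1 + Integral(b/cos(b), b)


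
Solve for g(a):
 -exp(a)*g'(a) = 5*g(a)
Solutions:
 g(a) = C1*exp(5*exp(-a))


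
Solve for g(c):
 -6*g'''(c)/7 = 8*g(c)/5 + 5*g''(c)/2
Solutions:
 g(c) = C1*exp(c*(-350 + 875*5^(1/3)*7^(2/3)/(144*sqrt(138531) + 61729)^(1/3) + 5^(2/3)*7^(1/3)*(144*sqrt(138531) + 61729)^(1/3))/360)*sin(sqrt(3)*35^(1/3)*c*(-5^(1/3)*(144*sqrt(138531) + 61729)^(1/3) + 875*7^(1/3)/(144*sqrt(138531) + 61729)^(1/3))/360) + C2*exp(c*(-350 + 875*5^(1/3)*7^(2/3)/(144*sqrt(138531) + 61729)^(1/3) + 5^(2/3)*7^(1/3)*(144*sqrt(138531) + 61729)^(1/3))/360)*cos(sqrt(3)*35^(1/3)*c*(-5^(1/3)*(144*sqrt(138531) + 61729)^(1/3) + 875*7^(1/3)/(144*sqrt(138531) + 61729)^(1/3))/360) + C3*exp(-c*(875*5^(1/3)*7^(2/3)/(144*sqrt(138531) + 61729)^(1/3) + 175 + 5^(2/3)*7^(1/3)*(144*sqrt(138531) + 61729)^(1/3))/180)


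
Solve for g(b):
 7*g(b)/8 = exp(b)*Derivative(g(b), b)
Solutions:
 g(b) = C1*exp(-7*exp(-b)/8)


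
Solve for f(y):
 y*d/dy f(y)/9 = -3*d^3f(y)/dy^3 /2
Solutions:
 f(y) = C1 + Integral(C2*airyai(-2^(1/3)*y/3) + C3*airybi(-2^(1/3)*y/3), y)


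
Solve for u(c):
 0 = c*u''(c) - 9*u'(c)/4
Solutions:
 u(c) = C1 + C2*c^(13/4)


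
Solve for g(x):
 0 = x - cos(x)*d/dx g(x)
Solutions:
 g(x) = C1 + Integral(x/cos(x), x)


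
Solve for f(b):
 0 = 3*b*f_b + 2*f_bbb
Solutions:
 f(b) = C1 + Integral(C2*airyai(-2^(2/3)*3^(1/3)*b/2) + C3*airybi(-2^(2/3)*3^(1/3)*b/2), b)


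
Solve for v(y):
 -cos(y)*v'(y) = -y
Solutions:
 v(y) = C1 + Integral(y/cos(y), y)


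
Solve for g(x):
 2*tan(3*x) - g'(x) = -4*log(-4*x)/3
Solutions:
 g(x) = C1 + 4*x*log(-x)/3 - 4*x/3 + 8*x*log(2)/3 - 2*log(cos(3*x))/3


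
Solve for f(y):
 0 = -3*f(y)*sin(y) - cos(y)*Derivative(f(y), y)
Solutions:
 f(y) = C1*cos(y)^3


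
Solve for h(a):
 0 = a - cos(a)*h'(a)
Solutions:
 h(a) = C1 + Integral(a/cos(a), a)


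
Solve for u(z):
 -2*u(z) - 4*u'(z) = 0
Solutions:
 u(z) = C1*exp(-z/2)


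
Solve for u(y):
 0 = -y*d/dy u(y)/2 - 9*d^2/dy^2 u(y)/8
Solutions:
 u(y) = C1 + C2*erf(sqrt(2)*y/3)


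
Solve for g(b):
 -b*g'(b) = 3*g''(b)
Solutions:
 g(b) = C1 + C2*erf(sqrt(6)*b/6)


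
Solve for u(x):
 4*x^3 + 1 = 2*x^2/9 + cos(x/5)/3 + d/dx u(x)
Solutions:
 u(x) = C1 + x^4 - 2*x^3/27 + x - 5*sin(x/5)/3


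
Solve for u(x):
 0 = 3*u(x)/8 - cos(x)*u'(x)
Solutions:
 u(x) = C1*(sin(x) + 1)^(3/16)/(sin(x) - 1)^(3/16)


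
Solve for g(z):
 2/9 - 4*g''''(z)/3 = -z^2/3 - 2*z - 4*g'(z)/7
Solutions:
 g(z) = C1 + C4*exp(3^(1/3)*7^(2/3)*z/7) - 7*z^3/36 - 7*z^2/4 - 7*z/18 + (C2*sin(3^(5/6)*7^(2/3)*z/14) + C3*cos(3^(5/6)*7^(2/3)*z/14))*exp(-3^(1/3)*7^(2/3)*z/14)


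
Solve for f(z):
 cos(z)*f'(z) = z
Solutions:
 f(z) = C1 + Integral(z/cos(z), z)


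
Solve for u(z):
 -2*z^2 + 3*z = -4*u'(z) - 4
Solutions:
 u(z) = C1 + z^3/6 - 3*z^2/8 - z


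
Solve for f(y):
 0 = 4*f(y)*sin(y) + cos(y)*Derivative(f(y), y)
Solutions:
 f(y) = C1*cos(y)^4


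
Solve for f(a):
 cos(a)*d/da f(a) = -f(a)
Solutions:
 f(a) = C1*sqrt(sin(a) - 1)/sqrt(sin(a) + 1)


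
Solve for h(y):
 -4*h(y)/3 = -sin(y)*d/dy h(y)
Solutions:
 h(y) = C1*(cos(y) - 1)^(2/3)/(cos(y) + 1)^(2/3)


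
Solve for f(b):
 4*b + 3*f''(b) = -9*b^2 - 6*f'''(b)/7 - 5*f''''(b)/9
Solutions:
 f(b) = C1 + C2*b - b^4/4 + 4*b^3/63 + 221*b^2/441 + (C3*sin(3*sqrt(654)*b/35) + C4*cos(3*sqrt(654)*b/35))*exp(-27*b/35)


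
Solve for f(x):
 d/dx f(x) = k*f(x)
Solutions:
 f(x) = C1*exp(k*x)


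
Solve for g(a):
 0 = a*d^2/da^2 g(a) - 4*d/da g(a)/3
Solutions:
 g(a) = C1 + C2*a^(7/3)


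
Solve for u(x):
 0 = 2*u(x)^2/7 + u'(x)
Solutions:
 u(x) = 7/(C1 + 2*x)


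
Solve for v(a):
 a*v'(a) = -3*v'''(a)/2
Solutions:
 v(a) = C1 + Integral(C2*airyai(-2^(1/3)*3^(2/3)*a/3) + C3*airybi(-2^(1/3)*3^(2/3)*a/3), a)


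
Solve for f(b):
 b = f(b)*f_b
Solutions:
 f(b) = -sqrt(C1 + b^2)
 f(b) = sqrt(C1 + b^2)


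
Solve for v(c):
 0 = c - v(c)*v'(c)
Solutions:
 v(c) = -sqrt(C1 + c^2)
 v(c) = sqrt(C1 + c^2)


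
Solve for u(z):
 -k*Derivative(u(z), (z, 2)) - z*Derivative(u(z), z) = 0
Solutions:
 u(z) = C1 + C2*sqrt(k)*erf(sqrt(2)*z*sqrt(1/k)/2)


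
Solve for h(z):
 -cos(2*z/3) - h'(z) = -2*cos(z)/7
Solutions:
 h(z) = C1 - 3*sin(2*z/3)/2 + 2*sin(z)/7


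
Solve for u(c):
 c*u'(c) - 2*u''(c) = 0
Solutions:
 u(c) = C1 + C2*erfi(c/2)


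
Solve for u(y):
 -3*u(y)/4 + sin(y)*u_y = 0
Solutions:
 u(y) = C1*(cos(y) - 1)^(3/8)/(cos(y) + 1)^(3/8)


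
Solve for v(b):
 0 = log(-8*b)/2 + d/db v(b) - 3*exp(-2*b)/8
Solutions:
 v(b) = C1 - b*log(-b)/2 + b*(1 - 3*log(2))/2 - 3*exp(-2*b)/16


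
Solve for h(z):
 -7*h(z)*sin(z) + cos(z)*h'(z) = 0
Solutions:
 h(z) = C1/cos(z)^7


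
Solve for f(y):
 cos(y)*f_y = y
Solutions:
 f(y) = C1 + Integral(y/cos(y), y)


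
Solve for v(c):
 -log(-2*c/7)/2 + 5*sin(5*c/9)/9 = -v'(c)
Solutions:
 v(c) = C1 + c*log(-c)/2 - c*log(7) - c/2 + c*log(14)/2 + cos(5*c/9)


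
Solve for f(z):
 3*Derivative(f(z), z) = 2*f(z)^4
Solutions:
 f(z) = (-1/(C1 + 2*z))^(1/3)
 f(z) = (-1/(C1 + 2*z))^(1/3)*(-1 - sqrt(3)*I)/2
 f(z) = (-1/(C1 + 2*z))^(1/3)*(-1 + sqrt(3)*I)/2


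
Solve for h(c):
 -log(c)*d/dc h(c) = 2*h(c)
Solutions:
 h(c) = C1*exp(-2*li(c))


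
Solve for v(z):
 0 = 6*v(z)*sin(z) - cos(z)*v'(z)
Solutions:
 v(z) = C1/cos(z)^6


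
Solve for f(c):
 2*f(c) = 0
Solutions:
 f(c) = 0


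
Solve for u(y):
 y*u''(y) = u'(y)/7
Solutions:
 u(y) = C1 + C2*y^(8/7)


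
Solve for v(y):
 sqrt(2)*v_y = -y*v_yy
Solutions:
 v(y) = C1 + C2*y^(1 - sqrt(2))


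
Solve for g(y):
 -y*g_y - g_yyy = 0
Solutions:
 g(y) = C1 + Integral(C2*airyai(-y) + C3*airybi(-y), y)


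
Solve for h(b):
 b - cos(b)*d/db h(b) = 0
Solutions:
 h(b) = C1 + Integral(b/cos(b), b)


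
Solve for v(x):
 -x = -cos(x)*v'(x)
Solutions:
 v(x) = C1 + Integral(x/cos(x), x)


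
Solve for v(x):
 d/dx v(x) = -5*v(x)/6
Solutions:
 v(x) = C1*exp(-5*x/6)


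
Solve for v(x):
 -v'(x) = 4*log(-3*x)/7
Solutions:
 v(x) = C1 - 4*x*log(-x)/7 + 4*x*(1 - log(3))/7


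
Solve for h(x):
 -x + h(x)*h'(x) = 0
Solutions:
 h(x) = -sqrt(C1 + x^2)
 h(x) = sqrt(C1 + x^2)


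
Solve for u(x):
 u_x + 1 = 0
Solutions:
 u(x) = C1 - x


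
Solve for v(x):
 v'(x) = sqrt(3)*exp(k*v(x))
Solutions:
 v(x) = Piecewise((log(-1/(C1*k + sqrt(3)*k*x))/k, Ne(k, 0)), (nan, True))
 v(x) = Piecewise((C1 + sqrt(3)*x, Eq(k, 0)), (nan, True))


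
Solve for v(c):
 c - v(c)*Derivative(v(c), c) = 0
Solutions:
 v(c) = -sqrt(C1 + c^2)
 v(c) = sqrt(C1 + c^2)


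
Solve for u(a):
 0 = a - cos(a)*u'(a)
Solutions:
 u(a) = C1 + Integral(a/cos(a), a)


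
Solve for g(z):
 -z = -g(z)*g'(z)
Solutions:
 g(z) = -sqrt(C1 + z^2)
 g(z) = sqrt(C1 + z^2)


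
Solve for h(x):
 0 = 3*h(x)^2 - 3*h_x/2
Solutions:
 h(x) = -1/(C1 + 2*x)


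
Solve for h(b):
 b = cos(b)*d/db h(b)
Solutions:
 h(b) = C1 + Integral(b/cos(b), b)


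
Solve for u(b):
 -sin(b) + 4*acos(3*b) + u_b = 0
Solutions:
 u(b) = C1 - 4*b*acos(3*b) + 4*sqrt(1 - 9*b^2)/3 - cos(b)


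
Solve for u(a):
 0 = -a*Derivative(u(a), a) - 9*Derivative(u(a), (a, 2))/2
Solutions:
 u(a) = C1 + C2*erf(a/3)


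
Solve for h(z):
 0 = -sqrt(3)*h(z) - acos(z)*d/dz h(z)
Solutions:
 h(z) = C1*exp(-sqrt(3)*Integral(1/acos(z), z))


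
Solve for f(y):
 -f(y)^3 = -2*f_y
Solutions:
 f(y) = -sqrt(-1/(C1 + y))
 f(y) = sqrt(-1/(C1 + y))


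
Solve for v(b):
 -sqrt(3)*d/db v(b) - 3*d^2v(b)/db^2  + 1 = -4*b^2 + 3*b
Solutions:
 v(b) = C1 + C2*exp(-sqrt(3)*b/3) + 4*sqrt(3)*b^3/9 - 4*b^2 - sqrt(3)*b^2/2 + 3*b + 25*sqrt(3)*b/3
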